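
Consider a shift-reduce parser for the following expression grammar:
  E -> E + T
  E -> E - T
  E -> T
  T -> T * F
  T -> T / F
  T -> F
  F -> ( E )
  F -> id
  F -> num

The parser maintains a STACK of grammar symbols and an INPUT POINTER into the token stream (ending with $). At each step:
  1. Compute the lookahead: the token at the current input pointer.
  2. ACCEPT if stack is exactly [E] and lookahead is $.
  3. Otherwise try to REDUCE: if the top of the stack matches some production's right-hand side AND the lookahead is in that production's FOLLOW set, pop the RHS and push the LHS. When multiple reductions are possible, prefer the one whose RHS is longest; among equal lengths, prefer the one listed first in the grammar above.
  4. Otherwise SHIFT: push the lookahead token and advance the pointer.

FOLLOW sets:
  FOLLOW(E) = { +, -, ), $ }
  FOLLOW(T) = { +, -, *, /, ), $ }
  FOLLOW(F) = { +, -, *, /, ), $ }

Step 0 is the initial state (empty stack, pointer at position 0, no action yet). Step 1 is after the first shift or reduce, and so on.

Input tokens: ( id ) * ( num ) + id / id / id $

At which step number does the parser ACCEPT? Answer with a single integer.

Step 1: shift (. Stack=[(] ptr=1 lookahead=id remaining=[id ) * ( num ) + id / id / id $]
Step 2: shift id. Stack=[( id] ptr=2 lookahead=) remaining=[) * ( num ) + id / id / id $]
Step 3: reduce F->id. Stack=[( F] ptr=2 lookahead=) remaining=[) * ( num ) + id / id / id $]
Step 4: reduce T->F. Stack=[( T] ptr=2 lookahead=) remaining=[) * ( num ) + id / id / id $]
Step 5: reduce E->T. Stack=[( E] ptr=2 lookahead=) remaining=[) * ( num ) + id / id / id $]
Step 6: shift ). Stack=[( E )] ptr=3 lookahead=* remaining=[* ( num ) + id / id / id $]
Step 7: reduce F->( E ). Stack=[F] ptr=3 lookahead=* remaining=[* ( num ) + id / id / id $]
Step 8: reduce T->F. Stack=[T] ptr=3 lookahead=* remaining=[* ( num ) + id / id / id $]
Step 9: shift *. Stack=[T *] ptr=4 lookahead=( remaining=[( num ) + id / id / id $]
Step 10: shift (. Stack=[T * (] ptr=5 lookahead=num remaining=[num ) + id / id / id $]
Step 11: shift num. Stack=[T * ( num] ptr=6 lookahead=) remaining=[) + id / id / id $]
Step 12: reduce F->num. Stack=[T * ( F] ptr=6 lookahead=) remaining=[) + id / id / id $]
Step 13: reduce T->F. Stack=[T * ( T] ptr=6 lookahead=) remaining=[) + id / id / id $]
Step 14: reduce E->T. Stack=[T * ( E] ptr=6 lookahead=) remaining=[) + id / id / id $]
Step 15: shift ). Stack=[T * ( E )] ptr=7 lookahead=+ remaining=[+ id / id / id $]
Step 16: reduce F->( E ). Stack=[T * F] ptr=7 lookahead=+ remaining=[+ id / id / id $]
Step 17: reduce T->T * F. Stack=[T] ptr=7 lookahead=+ remaining=[+ id / id / id $]
Step 18: reduce E->T. Stack=[E] ptr=7 lookahead=+ remaining=[+ id / id / id $]
Step 19: shift +. Stack=[E +] ptr=8 lookahead=id remaining=[id / id / id $]
Step 20: shift id. Stack=[E + id] ptr=9 lookahead=/ remaining=[/ id / id $]
Step 21: reduce F->id. Stack=[E + F] ptr=9 lookahead=/ remaining=[/ id / id $]
Step 22: reduce T->F. Stack=[E + T] ptr=9 lookahead=/ remaining=[/ id / id $]
Step 23: shift /. Stack=[E + T /] ptr=10 lookahead=id remaining=[id / id $]
Step 24: shift id. Stack=[E + T / id] ptr=11 lookahead=/ remaining=[/ id $]
Step 25: reduce F->id. Stack=[E + T / F] ptr=11 lookahead=/ remaining=[/ id $]
Step 26: reduce T->T / F. Stack=[E + T] ptr=11 lookahead=/ remaining=[/ id $]
Step 27: shift /. Stack=[E + T /] ptr=12 lookahead=id remaining=[id $]
Step 28: shift id. Stack=[E + T / id] ptr=13 lookahead=$ remaining=[$]
Step 29: reduce F->id. Stack=[E + T / F] ptr=13 lookahead=$ remaining=[$]
Step 30: reduce T->T / F. Stack=[E + T] ptr=13 lookahead=$ remaining=[$]
Step 31: reduce E->E + T. Stack=[E] ptr=13 lookahead=$ remaining=[$]
Step 32: accept. Stack=[E] ptr=13 lookahead=$ remaining=[$]

Answer: 32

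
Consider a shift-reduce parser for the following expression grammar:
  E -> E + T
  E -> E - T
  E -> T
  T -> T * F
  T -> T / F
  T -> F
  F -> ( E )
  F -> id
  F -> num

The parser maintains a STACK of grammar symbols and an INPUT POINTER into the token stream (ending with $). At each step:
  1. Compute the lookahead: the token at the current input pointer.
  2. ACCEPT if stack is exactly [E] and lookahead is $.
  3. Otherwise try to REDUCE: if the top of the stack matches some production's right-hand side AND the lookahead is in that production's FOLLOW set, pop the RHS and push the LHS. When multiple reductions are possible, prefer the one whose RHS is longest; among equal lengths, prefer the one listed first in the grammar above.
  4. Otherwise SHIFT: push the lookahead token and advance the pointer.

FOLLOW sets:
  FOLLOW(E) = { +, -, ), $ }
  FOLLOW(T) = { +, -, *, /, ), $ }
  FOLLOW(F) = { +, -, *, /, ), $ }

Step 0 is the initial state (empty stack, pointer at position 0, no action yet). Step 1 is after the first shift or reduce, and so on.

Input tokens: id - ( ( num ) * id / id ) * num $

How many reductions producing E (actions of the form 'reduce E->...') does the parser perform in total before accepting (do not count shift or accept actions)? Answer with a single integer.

Step 1: shift id. Stack=[id] ptr=1 lookahead=- remaining=[- ( ( num ) * id / id ) * num $]
Step 2: reduce F->id. Stack=[F] ptr=1 lookahead=- remaining=[- ( ( num ) * id / id ) * num $]
Step 3: reduce T->F. Stack=[T] ptr=1 lookahead=- remaining=[- ( ( num ) * id / id ) * num $]
Step 4: reduce E->T. Stack=[E] ptr=1 lookahead=- remaining=[- ( ( num ) * id / id ) * num $]
Step 5: shift -. Stack=[E -] ptr=2 lookahead=( remaining=[( ( num ) * id / id ) * num $]
Step 6: shift (. Stack=[E - (] ptr=3 lookahead=( remaining=[( num ) * id / id ) * num $]
Step 7: shift (. Stack=[E - ( (] ptr=4 lookahead=num remaining=[num ) * id / id ) * num $]
Step 8: shift num. Stack=[E - ( ( num] ptr=5 lookahead=) remaining=[) * id / id ) * num $]
Step 9: reduce F->num. Stack=[E - ( ( F] ptr=5 lookahead=) remaining=[) * id / id ) * num $]
Step 10: reduce T->F. Stack=[E - ( ( T] ptr=5 lookahead=) remaining=[) * id / id ) * num $]
Step 11: reduce E->T. Stack=[E - ( ( E] ptr=5 lookahead=) remaining=[) * id / id ) * num $]
Step 12: shift ). Stack=[E - ( ( E )] ptr=6 lookahead=* remaining=[* id / id ) * num $]
Step 13: reduce F->( E ). Stack=[E - ( F] ptr=6 lookahead=* remaining=[* id / id ) * num $]
Step 14: reduce T->F. Stack=[E - ( T] ptr=6 lookahead=* remaining=[* id / id ) * num $]
Step 15: shift *. Stack=[E - ( T *] ptr=7 lookahead=id remaining=[id / id ) * num $]
Step 16: shift id. Stack=[E - ( T * id] ptr=8 lookahead=/ remaining=[/ id ) * num $]
Step 17: reduce F->id. Stack=[E - ( T * F] ptr=8 lookahead=/ remaining=[/ id ) * num $]
Step 18: reduce T->T * F. Stack=[E - ( T] ptr=8 lookahead=/ remaining=[/ id ) * num $]
Step 19: shift /. Stack=[E - ( T /] ptr=9 lookahead=id remaining=[id ) * num $]
Step 20: shift id. Stack=[E - ( T / id] ptr=10 lookahead=) remaining=[) * num $]
Step 21: reduce F->id. Stack=[E - ( T / F] ptr=10 lookahead=) remaining=[) * num $]
Step 22: reduce T->T / F. Stack=[E - ( T] ptr=10 lookahead=) remaining=[) * num $]
Step 23: reduce E->T. Stack=[E - ( E] ptr=10 lookahead=) remaining=[) * num $]
Step 24: shift ). Stack=[E - ( E )] ptr=11 lookahead=* remaining=[* num $]
Step 25: reduce F->( E ). Stack=[E - F] ptr=11 lookahead=* remaining=[* num $]
Step 26: reduce T->F. Stack=[E - T] ptr=11 lookahead=* remaining=[* num $]
Step 27: shift *. Stack=[E - T *] ptr=12 lookahead=num remaining=[num $]
Step 28: shift num. Stack=[E - T * num] ptr=13 lookahead=$ remaining=[$]
Step 29: reduce F->num. Stack=[E - T * F] ptr=13 lookahead=$ remaining=[$]
Step 30: reduce T->T * F. Stack=[E - T] ptr=13 lookahead=$ remaining=[$]
Step 31: reduce E->E - T. Stack=[E] ptr=13 lookahead=$ remaining=[$]
Step 32: accept. Stack=[E] ptr=13 lookahead=$ remaining=[$]

Answer: 4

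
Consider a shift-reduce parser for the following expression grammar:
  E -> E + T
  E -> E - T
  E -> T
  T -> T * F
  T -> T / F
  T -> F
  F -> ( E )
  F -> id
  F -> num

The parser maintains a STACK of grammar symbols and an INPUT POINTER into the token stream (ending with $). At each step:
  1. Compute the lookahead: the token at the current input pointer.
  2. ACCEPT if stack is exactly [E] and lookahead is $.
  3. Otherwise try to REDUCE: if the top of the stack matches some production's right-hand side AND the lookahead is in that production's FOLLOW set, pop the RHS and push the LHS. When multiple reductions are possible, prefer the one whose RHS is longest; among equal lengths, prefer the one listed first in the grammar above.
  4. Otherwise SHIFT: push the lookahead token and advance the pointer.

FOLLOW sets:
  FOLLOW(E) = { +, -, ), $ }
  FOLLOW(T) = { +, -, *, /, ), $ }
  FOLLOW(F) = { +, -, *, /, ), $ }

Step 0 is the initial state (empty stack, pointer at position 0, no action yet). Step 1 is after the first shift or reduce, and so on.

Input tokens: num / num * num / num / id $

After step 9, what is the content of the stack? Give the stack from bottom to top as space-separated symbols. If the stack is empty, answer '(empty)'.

Step 1: shift num. Stack=[num] ptr=1 lookahead=/ remaining=[/ num * num / num / id $]
Step 2: reduce F->num. Stack=[F] ptr=1 lookahead=/ remaining=[/ num * num / num / id $]
Step 3: reduce T->F. Stack=[T] ptr=1 lookahead=/ remaining=[/ num * num / num / id $]
Step 4: shift /. Stack=[T /] ptr=2 lookahead=num remaining=[num * num / num / id $]
Step 5: shift num. Stack=[T / num] ptr=3 lookahead=* remaining=[* num / num / id $]
Step 6: reduce F->num. Stack=[T / F] ptr=3 lookahead=* remaining=[* num / num / id $]
Step 7: reduce T->T / F. Stack=[T] ptr=3 lookahead=* remaining=[* num / num / id $]
Step 8: shift *. Stack=[T *] ptr=4 lookahead=num remaining=[num / num / id $]
Step 9: shift num. Stack=[T * num] ptr=5 lookahead=/ remaining=[/ num / id $]

Answer: T * num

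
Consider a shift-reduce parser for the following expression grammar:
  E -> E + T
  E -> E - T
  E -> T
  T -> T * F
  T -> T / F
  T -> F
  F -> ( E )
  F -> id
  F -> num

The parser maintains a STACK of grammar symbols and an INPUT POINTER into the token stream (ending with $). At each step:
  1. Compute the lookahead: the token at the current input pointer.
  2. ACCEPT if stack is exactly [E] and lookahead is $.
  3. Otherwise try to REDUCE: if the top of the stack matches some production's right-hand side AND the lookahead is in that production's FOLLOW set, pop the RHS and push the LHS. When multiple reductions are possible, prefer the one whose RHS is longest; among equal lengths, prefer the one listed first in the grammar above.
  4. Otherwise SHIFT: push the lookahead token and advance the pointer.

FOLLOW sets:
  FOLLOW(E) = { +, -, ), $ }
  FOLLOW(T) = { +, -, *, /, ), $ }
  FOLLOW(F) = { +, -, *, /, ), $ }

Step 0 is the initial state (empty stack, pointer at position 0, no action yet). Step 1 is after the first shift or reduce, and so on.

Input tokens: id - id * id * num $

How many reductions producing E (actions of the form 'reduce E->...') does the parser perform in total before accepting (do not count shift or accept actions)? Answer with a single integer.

Step 1: shift id. Stack=[id] ptr=1 lookahead=- remaining=[- id * id * num $]
Step 2: reduce F->id. Stack=[F] ptr=1 lookahead=- remaining=[- id * id * num $]
Step 3: reduce T->F. Stack=[T] ptr=1 lookahead=- remaining=[- id * id * num $]
Step 4: reduce E->T. Stack=[E] ptr=1 lookahead=- remaining=[- id * id * num $]
Step 5: shift -. Stack=[E -] ptr=2 lookahead=id remaining=[id * id * num $]
Step 6: shift id. Stack=[E - id] ptr=3 lookahead=* remaining=[* id * num $]
Step 7: reduce F->id. Stack=[E - F] ptr=3 lookahead=* remaining=[* id * num $]
Step 8: reduce T->F. Stack=[E - T] ptr=3 lookahead=* remaining=[* id * num $]
Step 9: shift *. Stack=[E - T *] ptr=4 lookahead=id remaining=[id * num $]
Step 10: shift id. Stack=[E - T * id] ptr=5 lookahead=* remaining=[* num $]
Step 11: reduce F->id. Stack=[E - T * F] ptr=5 lookahead=* remaining=[* num $]
Step 12: reduce T->T * F. Stack=[E - T] ptr=5 lookahead=* remaining=[* num $]
Step 13: shift *. Stack=[E - T *] ptr=6 lookahead=num remaining=[num $]
Step 14: shift num. Stack=[E - T * num] ptr=7 lookahead=$ remaining=[$]
Step 15: reduce F->num. Stack=[E - T * F] ptr=7 lookahead=$ remaining=[$]
Step 16: reduce T->T * F. Stack=[E - T] ptr=7 lookahead=$ remaining=[$]
Step 17: reduce E->E - T. Stack=[E] ptr=7 lookahead=$ remaining=[$]
Step 18: accept. Stack=[E] ptr=7 lookahead=$ remaining=[$]

Answer: 2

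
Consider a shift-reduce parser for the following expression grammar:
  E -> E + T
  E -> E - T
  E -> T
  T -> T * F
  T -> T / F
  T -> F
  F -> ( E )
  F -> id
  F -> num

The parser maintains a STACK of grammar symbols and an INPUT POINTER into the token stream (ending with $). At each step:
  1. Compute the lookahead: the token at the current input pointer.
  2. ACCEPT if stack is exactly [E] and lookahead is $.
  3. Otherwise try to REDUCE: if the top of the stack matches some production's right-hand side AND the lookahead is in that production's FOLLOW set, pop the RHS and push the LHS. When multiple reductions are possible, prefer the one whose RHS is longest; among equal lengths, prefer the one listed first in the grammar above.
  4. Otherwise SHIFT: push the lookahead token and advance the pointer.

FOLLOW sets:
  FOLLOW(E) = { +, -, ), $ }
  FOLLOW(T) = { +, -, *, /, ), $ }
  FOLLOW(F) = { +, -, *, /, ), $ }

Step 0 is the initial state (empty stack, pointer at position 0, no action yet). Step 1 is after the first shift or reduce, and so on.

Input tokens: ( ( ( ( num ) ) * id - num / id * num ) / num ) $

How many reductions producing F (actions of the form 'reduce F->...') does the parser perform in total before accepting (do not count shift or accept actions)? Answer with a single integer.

Step 1: shift (. Stack=[(] ptr=1 lookahead=( remaining=[( ( ( num ) ) * id - num / id * num ) / num ) $]
Step 2: shift (. Stack=[( (] ptr=2 lookahead=( remaining=[( ( num ) ) * id - num / id * num ) / num ) $]
Step 3: shift (. Stack=[( ( (] ptr=3 lookahead=( remaining=[( num ) ) * id - num / id * num ) / num ) $]
Step 4: shift (. Stack=[( ( ( (] ptr=4 lookahead=num remaining=[num ) ) * id - num / id * num ) / num ) $]
Step 5: shift num. Stack=[( ( ( ( num] ptr=5 lookahead=) remaining=[) ) * id - num / id * num ) / num ) $]
Step 6: reduce F->num. Stack=[( ( ( ( F] ptr=5 lookahead=) remaining=[) ) * id - num / id * num ) / num ) $]
Step 7: reduce T->F. Stack=[( ( ( ( T] ptr=5 lookahead=) remaining=[) ) * id - num / id * num ) / num ) $]
Step 8: reduce E->T. Stack=[( ( ( ( E] ptr=5 lookahead=) remaining=[) ) * id - num / id * num ) / num ) $]
Step 9: shift ). Stack=[( ( ( ( E )] ptr=6 lookahead=) remaining=[) * id - num / id * num ) / num ) $]
Step 10: reduce F->( E ). Stack=[( ( ( F] ptr=6 lookahead=) remaining=[) * id - num / id * num ) / num ) $]
Step 11: reduce T->F. Stack=[( ( ( T] ptr=6 lookahead=) remaining=[) * id - num / id * num ) / num ) $]
Step 12: reduce E->T. Stack=[( ( ( E] ptr=6 lookahead=) remaining=[) * id - num / id * num ) / num ) $]
Step 13: shift ). Stack=[( ( ( E )] ptr=7 lookahead=* remaining=[* id - num / id * num ) / num ) $]
Step 14: reduce F->( E ). Stack=[( ( F] ptr=7 lookahead=* remaining=[* id - num / id * num ) / num ) $]
Step 15: reduce T->F. Stack=[( ( T] ptr=7 lookahead=* remaining=[* id - num / id * num ) / num ) $]
Step 16: shift *. Stack=[( ( T *] ptr=8 lookahead=id remaining=[id - num / id * num ) / num ) $]
Step 17: shift id. Stack=[( ( T * id] ptr=9 lookahead=- remaining=[- num / id * num ) / num ) $]
Step 18: reduce F->id. Stack=[( ( T * F] ptr=9 lookahead=- remaining=[- num / id * num ) / num ) $]
Step 19: reduce T->T * F. Stack=[( ( T] ptr=9 lookahead=- remaining=[- num / id * num ) / num ) $]
Step 20: reduce E->T. Stack=[( ( E] ptr=9 lookahead=- remaining=[- num / id * num ) / num ) $]
Step 21: shift -. Stack=[( ( E -] ptr=10 lookahead=num remaining=[num / id * num ) / num ) $]
Step 22: shift num. Stack=[( ( E - num] ptr=11 lookahead=/ remaining=[/ id * num ) / num ) $]
Step 23: reduce F->num. Stack=[( ( E - F] ptr=11 lookahead=/ remaining=[/ id * num ) / num ) $]
Step 24: reduce T->F. Stack=[( ( E - T] ptr=11 lookahead=/ remaining=[/ id * num ) / num ) $]
Step 25: shift /. Stack=[( ( E - T /] ptr=12 lookahead=id remaining=[id * num ) / num ) $]
Step 26: shift id. Stack=[( ( E - T / id] ptr=13 lookahead=* remaining=[* num ) / num ) $]
Step 27: reduce F->id. Stack=[( ( E - T / F] ptr=13 lookahead=* remaining=[* num ) / num ) $]
Step 28: reduce T->T / F. Stack=[( ( E - T] ptr=13 lookahead=* remaining=[* num ) / num ) $]
Step 29: shift *. Stack=[( ( E - T *] ptr=14 lookahead=num remaining=[num ) / num ) $]
Step 30: shift num. Stack=[( ( E - T * num] ptr=15 lookahead=) remaining=[) / num ) $]
Step 31: reduce F->num. Stack=[( ( E - T * F] ptr=15 lookahead=) remaining=[) / num ) $]
Step 32: reduce T->T * F. Stack=[( ( E - T] ptr=15 lookahead=) remaining=[) / num ) $]
Step 33: reduce E->E - T. Stack=[( ( E] ptr=15 lookahead=) remaining=[) / num ) $]
Step 34: shift ). Stack=[( ( E )] ptr=16 lookahead=/ remaining=[/ num ) $]
Step 35: reduce F->( E ). Stack=[( F] ptr=16 lookahead=/ remaining=[/ num ) $]
Step 36: reduce T->F. Stack=[( T] ptr=16 lookahead=/ remaining=[/ num ) $]
Step 37: shift /. Stack=[( T /] ptr=17 lookahead=num remaining=[num ) $]
Step 38: shift num. Stack=[( T / num] ptr=18 lookahead=) remaining=[) $]
Step 39: reduce F->num. Stack=[( T / F] ptr=18 lookahead=) remaining=[) $]
Step 40: reduce T->T / F. Stack=[( T] ptr=18 lookahead=) remaining=[) $]
Step 41: reduce E->T. Stack=[( E] ptr=18 lookahead=) remaining=[) $]
Step 42: shift ). Stack=[( E )] ptr=19 lookahead=$ remaining=[$]
Step 43: reduce F->( E ). Stack=[F] ptr=19 lookahead=$ remaining=[$]
Step 44: reduce T->F. Stack=[T] ptr=19 lookahead=$ remaining=[$]
Step 45: reduce E->T. Stack=[E] ptr=19 lookahead=$ remaining=[$]
Step 46: accept. Stack=[E] ptr=19 lookahead=$ remaining=[$]

Answer: 10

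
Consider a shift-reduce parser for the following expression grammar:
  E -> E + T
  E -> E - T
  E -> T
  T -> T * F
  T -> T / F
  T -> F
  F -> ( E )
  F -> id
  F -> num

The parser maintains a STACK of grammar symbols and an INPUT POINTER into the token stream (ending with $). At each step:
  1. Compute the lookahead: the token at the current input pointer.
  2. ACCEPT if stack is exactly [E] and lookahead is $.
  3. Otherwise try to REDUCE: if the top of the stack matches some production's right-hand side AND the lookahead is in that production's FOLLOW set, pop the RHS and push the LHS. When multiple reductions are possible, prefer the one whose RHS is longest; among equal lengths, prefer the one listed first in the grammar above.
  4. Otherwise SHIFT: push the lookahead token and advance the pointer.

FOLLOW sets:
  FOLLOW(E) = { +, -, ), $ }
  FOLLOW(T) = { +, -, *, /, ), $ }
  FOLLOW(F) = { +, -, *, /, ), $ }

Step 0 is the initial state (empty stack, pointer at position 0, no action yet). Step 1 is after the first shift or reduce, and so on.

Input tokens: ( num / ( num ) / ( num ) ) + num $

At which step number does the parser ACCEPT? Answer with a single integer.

Answer: 33

Derivation:
Step 1: shift (. Stack=[(] ptr=1 lookahead=num remaining=[num / ( num ) / ( num ) ) + num $]
Step 2: shift num. Stack=[( num] ptr=2 lookahead=/ remaining=[/ ( num ) / ( num ) ) + num $]
Step 3: reduce F->num. Stack=[( F] ptr=2 lookahead=/ remaining=[/ ( num ) / ( num ) ) + num $]
Step 4: reduce T->F. Stack=[( T] ptr=2 lookahead=/ remaining=[/ ( num ) / ( num ) ) + num $]
Step 5: shift /. Stack=[( T /] ptr=3 lookahead=( remaining=[( num ) / ( num ) ) + num $]
Step 6: shift (. Stack=[( T / (] ptr=4 lookahead=num remaining=[num ) / ( num ) ) + num $]
Step 7: shift num. Stack=[( T / ( num] ptr=5 lookahead=) remaining=[) / ( num ) ) + num $]
Step 8: reduce F->num. Stack=[( T / ( F] ptr=5 lookahead=) remaining=[) / ( num ) ) + num $]
Step 9: reduce T->F. Stack=[( T / ( T] ptr=5 lookahead=) remaining=[) / ( num ) ) + num $]
Step 10: reduce E->T. Stack=[( T / ( E] ptr=5 lookahead=) remaining=[) / ( num ) ) + num $]
Step 11: shift ). Stack=[( T / ( E )] ptr=6 lookahead=/ remaining=[/ ( num ) ) + num $]
Step 12: reduce F->( E ). Stack=[( T / F] ptr=6 lookahead=/ remaining=[/ ( num ) ) + num $]
Step 13: reduce T->T / F. Stack=[( T] ptr=6 lookahead=/ remaining=[/ ( num ) ) + num $]
Step 14: shift /. Stack=[( T /] ptr=7 lookahead=( remaining=[( num ) ) + num $]
Step 15: shift (. Stack=[( T / (] ptr=8 lookahead=num remaining=[num ) ) + num $]
Step 16: shift num. Stack=[( T / ( num] ptr=9 lookahead=) remaining=[) ) + num $]
Step 17: reduce F->num. Stack=[( T / ( F] ptr=9 lookahead=) remaining=[) ) + num $]
Step 18: reduce T->F. Stack=[( T / ( T] ptr=9 lookahead=) remaining=[) ) + num $]
Step 19: reduce E->T. Stack=[( T / ( E] ptr=9 lookahead=) remaining=[) ) + num $]
Step 20: shift ). Stack=[( T / ( E )] ptr=10 lookahead=) remaining=[) + num $]
Step 21: reduce F->( E ). Stack=[( T / F] ptr=10 lookahead=) remaining=[) + num $]
Step 22: reduce T->T / F. Stack=[( T] ptr=10 lookahead=) remaining=[) + num $]
Step 23: reduce E->T. Stack=[( E] ptr=10 lookahead=) remaining=[) + num $]
Step 24: shift ). Stack=[( E )] ptr=11 lookahead=+ remaining=[+ num $]
Step 25: reduce F->( E ). Stack=[F] ptr=11 lookahead=+ remaining=[+ num $]
Step 26: reduce T->F. Stack=[T] ptr=11 lookahead=+ remaining=[+ num $]
Step 27: reduce E->T. Stack=[E] ptr=11 lookahead=+ remaining=[+ num $]
Step 28: shift +. Stack=[E +] ptr=12 lookahead=num remaining=[num $]
Step 29: shift num. Stack=[E + num] ptr=13 lookahead=$ remaining=[$]
Step 30: reduce F->num. Stack=[E + F] ptr=13 lookahead=$ remaining=[$]
Step 31: reduce T->F. Stack=[E + T] ptr=13 lookahead=$ remaining=[$]
Step 32: reduce E->E + T. Stack=[E] ptr=13 lookahead=$ remaining=[$]
Step 33: accept. Stack=[E] ptr=13 lookahead=$ remaining=[$]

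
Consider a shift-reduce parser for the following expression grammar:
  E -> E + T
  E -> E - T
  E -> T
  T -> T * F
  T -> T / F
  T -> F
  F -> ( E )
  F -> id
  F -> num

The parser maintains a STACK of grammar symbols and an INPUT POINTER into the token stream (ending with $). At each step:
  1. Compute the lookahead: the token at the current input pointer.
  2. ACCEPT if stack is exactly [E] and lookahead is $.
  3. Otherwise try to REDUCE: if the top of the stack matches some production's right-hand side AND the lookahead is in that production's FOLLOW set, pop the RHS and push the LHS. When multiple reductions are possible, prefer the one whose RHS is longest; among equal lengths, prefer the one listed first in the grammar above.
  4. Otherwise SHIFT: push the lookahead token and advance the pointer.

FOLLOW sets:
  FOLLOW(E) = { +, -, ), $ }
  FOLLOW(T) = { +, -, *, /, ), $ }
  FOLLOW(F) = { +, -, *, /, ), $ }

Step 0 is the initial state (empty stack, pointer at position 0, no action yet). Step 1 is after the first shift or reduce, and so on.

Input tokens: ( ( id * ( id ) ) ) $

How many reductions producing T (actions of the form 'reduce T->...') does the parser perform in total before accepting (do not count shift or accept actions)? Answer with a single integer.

Step 1: shift (. Stack=[(] ptr=1 lookahead=( remaining=[( id * ( id ) ) ) $]
Step 2: shift (. Stack=[( (] ptr=2 lookahead=id remaining=[id * ( id ) ) ) $]
Step 3: shift id. Stack=[( ( id] ptr=3 lookahead=* remaining=[* ( id ) ) ) $]
Step 4: reduce F->id. Stack=[( ( F] ptr=3 lookahead=* remaining=[* ( id ) ) ) $]
Step 5: reduce T->F. Stack=[( ( T] ptr=3 lookahead=* remaining=[* ( id ) ) ) $]
Step 6: shift *. Stack=[( ( T *] ptr=4 lookahead=( remaining=[( id ) ) ) $]
Step 7: shift (. Stack=[( ( T * (] ptr=5 lookahead=id remaining=[id ) ) ) $]
Step 8: shift id. Stack=[( ( T * ( id] ptr=6 lookahead=) remaining=[) ) ) $]
Step 9: reduce F->id. Stack=[( ( T * ( F] ptr=6 lookahead=) remaining=[) ) ) $]
Step 10: reduce T->F. Stack=[( ( T * ( T] ptr=6 lookahead=) remaining=[) ) ) $]
Step 11: reduce E->T. Stack=[( ( T * ( E] ptr=6 lookahead=) remaining=[) ) ) $]
Step 12: shift ). Stack=[( ( T * ( E )] ptr=7 lookahead=) remaining=[) ) $]
Step 13: reduce F->( E ). Stack=[( ( T * F] ptr=7 lookahead=) remaining=[) ) $]
Step 14: reduce T->T * F. Stack=[( ( T] ptr=7 lookahead=) remaining=[) ) $]
Step 15: reduce E->T. Stack=[( ( E] ptr=7 lookahead=) remaining=[) ) $]
Step 16: shift ). Stack=[( ( E )] ptr=8 lookahead=) remaining=[) $]
Step 17: reduce F->( E ). Stack=[( F] ptr=8 lookahead=) remaining=[) $]
Step 18: reduce T->F. Stack=[( T] ptr=8 lookahead=) remaining=[) $]
Step 19: reduce E->T. Stack=[( E] ptr=8 lookahead=) remaining=[) $]
Step 20: shift ). Stack=[( E )] ptr=9 lookahead=$ remaining=[$]
Step 21: reduce F->( E ). Stack=[F] ptr=9 lookahead=$ remaining=[$]
Step 22: reduce T->F. Stack=[T] ptr=9 lookahead=$ remaining=[$]
Step 23: reduce E->T. Stack=[E] ptr=9 lookahead=$ remaining=[$]
Step 24: accept. Stack=[E] ptr=9 lookahead=$ remaining=[$]

Answer: 5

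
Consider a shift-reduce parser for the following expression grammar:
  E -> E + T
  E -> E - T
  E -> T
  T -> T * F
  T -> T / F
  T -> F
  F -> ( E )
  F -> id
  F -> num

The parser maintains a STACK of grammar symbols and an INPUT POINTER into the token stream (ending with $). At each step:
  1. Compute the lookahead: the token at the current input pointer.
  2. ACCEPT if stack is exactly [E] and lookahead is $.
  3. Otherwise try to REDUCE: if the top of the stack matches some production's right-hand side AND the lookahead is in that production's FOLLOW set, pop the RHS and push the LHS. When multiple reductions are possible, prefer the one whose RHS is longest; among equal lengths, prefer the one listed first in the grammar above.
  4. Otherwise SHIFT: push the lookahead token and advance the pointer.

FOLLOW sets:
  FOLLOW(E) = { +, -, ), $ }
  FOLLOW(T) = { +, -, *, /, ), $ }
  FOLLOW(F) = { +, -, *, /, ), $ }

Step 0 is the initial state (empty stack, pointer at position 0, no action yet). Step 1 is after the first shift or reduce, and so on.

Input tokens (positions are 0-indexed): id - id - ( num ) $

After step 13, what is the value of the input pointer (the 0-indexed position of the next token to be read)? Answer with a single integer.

Step 1: shift id. Stack=[id] ptr=1 lookahead=- remaining=[- id - ( num ) $]
Step 2: reduce F->id. Stack=[F] ptr=1 lookahead=- remaining=[- id - ( num ) $]
Step 3: reduce T->F. Stack=[T] ptr=1 lookahead=- remaining=[- id - ( num ) $]
Step 4: reduce E->T. Stack=[E] ptr=1 lookahead=- remaining=[- id - ( num ) $]
Step 5: shift -. Stack=[E -] ptr=2 lookahead=id remaining=[id - ( num ) $]
Step 6: shift id. Stack=[E - id] ptr=3 lookahead=- remaining=[- ( num ) $]
Step 7: reduce F->id. Stack=[E - F] ptr=3 lookahead=- remaining=[- ( num ) $]
Step 8: reduce T->F. Stack=[E - T] ptr=3 lookahead=- remaining=[- ( num ) $]
Step 9: reduce E->E - T. Stack=[E] ptr=3 lookahead=- remaining=[- ( num ) $]
Step 10: shift -. Stack=[E -] ptr=4 lookahead=( remaining=[( num ) $]
Step 11: shift (. Stack=[E - (] ptr=5 lookahead=num remaining=[num ) $]
Step 12: shift num. Stack=[E - ( num] ptr=6 lookahead=) remaining=[) $]
Step 13: reduce F->num. Stack=[E - ( F] ptr=6 lookahead=) remaining=[) $]

Answer: 6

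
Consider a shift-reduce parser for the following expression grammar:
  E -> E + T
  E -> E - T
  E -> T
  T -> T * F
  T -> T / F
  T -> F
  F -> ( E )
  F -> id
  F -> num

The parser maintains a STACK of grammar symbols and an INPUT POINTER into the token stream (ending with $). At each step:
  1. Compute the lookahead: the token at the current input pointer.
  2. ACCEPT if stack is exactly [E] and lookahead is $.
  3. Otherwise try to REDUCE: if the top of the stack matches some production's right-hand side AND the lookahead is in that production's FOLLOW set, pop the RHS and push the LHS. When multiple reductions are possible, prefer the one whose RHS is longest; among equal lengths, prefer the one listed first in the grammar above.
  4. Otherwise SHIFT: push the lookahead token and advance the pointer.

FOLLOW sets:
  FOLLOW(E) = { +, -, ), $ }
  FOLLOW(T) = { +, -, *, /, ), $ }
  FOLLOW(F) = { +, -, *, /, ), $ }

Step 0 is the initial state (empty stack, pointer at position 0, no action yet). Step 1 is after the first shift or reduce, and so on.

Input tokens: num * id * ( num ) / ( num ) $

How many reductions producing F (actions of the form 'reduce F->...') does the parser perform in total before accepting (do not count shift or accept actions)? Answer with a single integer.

Answer: 6

Derivation:
Step 1: shift num. Stack=[num] ptr=1 lookahead=* remaining=[* id * ( num ) / ( num ) $]
Step 2: reduce F->num. Stack=[F] ptr=1 lookahead=* remaining=[* id * ( num ) / ( num ) $]
Step 3: reduce T->F. Stack=[T] ptr=1 lookahead=* remaining=[* id * ( num ) / ( num ) $]
Step 4: shift *. Stack=[T *] ptr=2 lookahead=id remaining=[id * ( num ) / ( num ) $]
Step 5: shift id. Stack=[T * id] ptr=3 lookahead=* remaining=[* ( num ) / ( num ) $]
Step 6: reduce F->id. Stack=[T * F] ptr=3 lookahead=* remaining=[* ( num ) / ( num ) $]
Step 7: reduce T->T * F. Stack=[T] ptr=3 lookahead=* remaining=[* ( num ) / ( num ) $]
Step 8: shift *. Stack=[T *] ptr=4 lookahead=( remaining=[( num ) / ( num ) $]
Step 9: shift (. Stack=[T * (] ptr=5 lookahead=num remaining=[num ) / ( num ) $]
Step 10: shift num. Stack=[T * ( num] ptr=6 lookahead=) remaining=[) / ( num ) $]
Step 11: reduce F->num. Stack=[T * ( F] ptr=6 lookahead=) remaining=[) / ( num ) $]
Step 12: reduce T->F. Stack=[T * ( T] ptr=6 lookahead=) remaining=[) / ( num ) $]
Step 13: reduce E->T. Stack=[T * ( E] ptr=6 lookahead=) remaining=[) / ( num ) $]
Step 14: shift ). Stack=[T * ( E )] ptr=7 lookahead=/ remaining=[/ ( num ) $]
Step 15: reduce F->( E ). Stack=[T * F] ptr=7 lookahead=/ remaining=[/ ( num ) $]
Step 16: reduce T->T * F. Stack=[T] ptr=7 lookahead=/ remaining=[/ ( num ) $]
Step 17: shift /. Stack=[T /] ptr=8 lookahead=( remaining=[( num ) $]
Step 18: shift (. Stack=[T / (] ptr=9 lookahead=num remaining=[num ) $]
Step 19: shift num. Stack=[T / ( num] ptr=10 lookahead=) remaining=[) $]
Step 20: reduce F->num. Stack=[T / ( F] ptr=10 lookahead=) remaining=[) $]
Step 21: reduce T->F. Stack=[T / ( T] ptr=10 lookahead=) remaining=[) $]
Step 22: reduce E->T. Stack=[T / ( E] ptr=10 lookahead=) remaining=[) $]
Step 23: shift ). Stack=[T / ( E )] ptr=11 lookahead=$ remaining=[$]
Step 24: reduce F->( E ). Stack=[T / F] ptr=11 lookahead=$ remaining=[$]
Step 25: reduce T->T / F. Stack=[T] ptr=11 lookahead=$ remaining=[$]
Step 26: reduce E->T. Stack=[E] ptr=11 lookahead=$ remaining=[$]
Step 27: accept. Stack=[E] ptr=11 lookahead=$ remaining=[$]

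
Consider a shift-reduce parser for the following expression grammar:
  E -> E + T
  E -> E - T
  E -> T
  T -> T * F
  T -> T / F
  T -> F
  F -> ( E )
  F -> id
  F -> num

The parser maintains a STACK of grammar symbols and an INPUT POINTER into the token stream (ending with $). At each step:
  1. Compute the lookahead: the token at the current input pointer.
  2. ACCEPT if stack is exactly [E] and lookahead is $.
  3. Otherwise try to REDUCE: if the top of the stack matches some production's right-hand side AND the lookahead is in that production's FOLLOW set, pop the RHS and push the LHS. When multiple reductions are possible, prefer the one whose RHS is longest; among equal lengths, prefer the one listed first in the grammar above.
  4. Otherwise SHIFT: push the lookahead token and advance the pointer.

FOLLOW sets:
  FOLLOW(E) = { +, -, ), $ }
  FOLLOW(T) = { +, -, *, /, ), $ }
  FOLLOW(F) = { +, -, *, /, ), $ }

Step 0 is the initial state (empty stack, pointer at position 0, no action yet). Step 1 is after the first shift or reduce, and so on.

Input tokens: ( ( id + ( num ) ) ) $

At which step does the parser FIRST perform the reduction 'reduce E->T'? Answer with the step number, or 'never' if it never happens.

Step 1: shift (. Stack=[(] ptr=1 lookahead=( remaining=[( id + ( num ) ) ) $]
Step 2: shift (. Stack=[( (] ptr=2 lookahead=id remaining=[id + ( num ) ) ) $]
Step 3: shift id. Stack=[( ( id] ptr=3 lookahead=+ remaining=[+ ( num ) ) ) $]
Step 4: reduce F->id. Stack=[( ( F] ptr=3 lookahead=+ remaining=[+ ( num ) ) ) $]
Step 5: reduce T->F. Stack=[( ( T] ptr=3 lookahead=+ remaining=[+ ( num ) ) ) $]
Step 6: reduce E->T. Stack=[( ( E] ptr=3 lookahead=+ remaining=[+ ( num ) ) ) $]

Answer: 6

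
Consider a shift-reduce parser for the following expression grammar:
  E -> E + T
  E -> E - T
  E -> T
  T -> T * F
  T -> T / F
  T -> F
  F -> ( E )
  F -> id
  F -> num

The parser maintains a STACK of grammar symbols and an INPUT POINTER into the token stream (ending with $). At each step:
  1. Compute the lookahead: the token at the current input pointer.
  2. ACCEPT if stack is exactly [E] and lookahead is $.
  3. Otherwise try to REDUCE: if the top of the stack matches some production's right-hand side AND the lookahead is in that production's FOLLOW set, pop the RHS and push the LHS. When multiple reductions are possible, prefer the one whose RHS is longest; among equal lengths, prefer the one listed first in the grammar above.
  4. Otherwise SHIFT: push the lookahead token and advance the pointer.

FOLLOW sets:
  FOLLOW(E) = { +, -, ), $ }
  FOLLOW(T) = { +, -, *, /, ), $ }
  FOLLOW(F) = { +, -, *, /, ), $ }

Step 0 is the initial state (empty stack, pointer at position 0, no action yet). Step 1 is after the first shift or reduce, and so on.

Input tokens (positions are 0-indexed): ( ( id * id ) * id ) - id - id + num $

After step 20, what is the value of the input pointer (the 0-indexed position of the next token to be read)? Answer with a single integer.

Step 1: shift (. Stack=[(] ptr=1 lookahead=( remaining=[( id * id ) * id ) - id - id + num $]
Step 2: shift (. Stack=[( (] ptr=2 lookahead=id remaining=[id * id ) * id ) - id - id + num $]
Step 3: shift id. Stack=[( ( id] ptr=3 lookahead=* remaining=[* id ) * id ) - id - id + num $]
Step 4: reduce F->id. Stack=[( ( F] ptr=3 lookahead=* remaining=[* id ) * id ) - id - id + num $]
Step 5: reduce T->F. Stack=[( ( T] ptr=3 lookahead=* remaining=[* id ) * id ) - id - id + num $]
Step 6: shift *. Stack=[( ( T *] ptr=4 lookahead=id remaining=[id ) * id ) - id - id + num $]
Step 7: shift id. Stack=[( ( T * id] ptr=5 lookahead=) remaining=[) * id ) - id - id + num $]
Step 8: reduce F->id. Stack=[( ( T * F] ptr=5 lookahead=) remaining=[) * id ) - id - id + num $]
Step 9: reduce T->T * F. Stack=[( ( T] ptr=5 lookahead=) remaining=[) * id ) - id - id + num $]
Step 10: reduce E->T. Stack=[( ( E] ptr=5 lookahead=) remaining=[) * id ) - id - id + num $]
Step 11: shift ). Stack=[( ( E )] ptr=6 lookahead=* remaining=[* id ) - id - id + num $]
Step 12: reduce F->( E ). Stack=[( F] ptr=6 lookahead=* remaining=[* id ) - id - id + num $]
Step 13: reduce T->F. Stack=[( T] ptr=6 lookahead=* remaining=[* id ) - id - id + num $]
Step 14: shift *. Stack=[( T *] ptr=7 lookahead=id remaining=[id ) - id - id + num $]
Step 15: shift id. Stack=[( T * id] ptr=8 lookahead=) remaining=[) - id - id + num $]
Step 16: reduce F->id. Stack=[( T * F] ptr=8 lookahead=) remaining=[) - id - id + num $]
Step 17: reduce T->T * F. Stack=[( T] ptr=8 lookahead=) remaining=[) - id - id + num $]
Step 18: reduce E->T. Stack=[( E] ptr=8 lookahead=) remaining=[) - id - id + num $]
Step 19: shift ). Stack=[( E )] ptr=9 lookahead=- remaining=[- id - id + num $]
Step 20: reduce F->( E ). Stack=[F] ptr=9 lookahead=- remaining=[- id - id + num $]

Answer: 9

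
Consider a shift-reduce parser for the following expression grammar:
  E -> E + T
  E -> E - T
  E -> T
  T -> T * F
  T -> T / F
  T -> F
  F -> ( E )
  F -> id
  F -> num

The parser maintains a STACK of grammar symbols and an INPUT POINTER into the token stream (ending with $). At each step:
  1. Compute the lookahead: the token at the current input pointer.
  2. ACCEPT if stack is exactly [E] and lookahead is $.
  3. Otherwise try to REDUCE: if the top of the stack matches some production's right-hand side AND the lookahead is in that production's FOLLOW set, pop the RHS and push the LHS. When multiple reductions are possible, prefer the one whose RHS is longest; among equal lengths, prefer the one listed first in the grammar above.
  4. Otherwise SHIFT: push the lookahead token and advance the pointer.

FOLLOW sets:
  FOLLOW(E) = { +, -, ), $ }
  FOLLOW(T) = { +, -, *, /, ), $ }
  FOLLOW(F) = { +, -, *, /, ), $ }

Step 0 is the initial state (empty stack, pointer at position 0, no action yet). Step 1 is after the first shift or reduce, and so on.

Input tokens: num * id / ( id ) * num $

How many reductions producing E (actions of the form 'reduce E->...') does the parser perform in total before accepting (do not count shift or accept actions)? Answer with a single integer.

Answer: 2

Derivation:
Step 1: shift num. Stack=[num] ptr=1 lookahead=* remaining=[* id / ( id ) * num $]
Step 2: reduce F->num. Stack=[F] ptr=1 lookahead=* remaining=[* id / ( id ) * num $]
Step 3: reduce T->F. Stack=[T] ptr=1 lookahead=* remaining=[* id / ( id ) * num $]
Step 4: shift *. Stack=[T *] ptr=2 lookahead=id remaining=[id / ( id ) * num $]
Step 5: shift id. Stack=[T * id] ptr=3 lookahead=/ remaining=[/ ( id ) * num $]
Step 6: reduce F->id. Stack=[T * F] ptr=3 lookahead=/ remaining=[/ ( id ) * num $]
Step 7: reduce T->T * F. Stack=[T] ptr=3 lookahead=/ remaining=[/ ( id ) * num $]
Step 8: shift /. Stack=[T /] ptr=4 lookahead=( remaining=[( id ) * num $]
Step 9: shift (. Stack=[T / (] ptr=5 lookahead=id remaining=[id ) * num $]
Step 10: shift id. Stack=[T / ( id] ptr=6 lookahead=) remaining=[) * num $]
Step 11: reduce F->id. Stack=[T / ( F] ptr=6 lookahead=) remaining=[) * num $]
Step 12: reduce T->F. Stack=[T / ( T] ptr=6 lookahead=) remaining=[) * num $]
Step 13: reduce E->T. Stack=[T / ( E] ptr=6 lookahead=) remaining=[) * num $]
Step 14: shift ). Stack=[T / ( E )] ptr=7 lookahead=* remaining=[* num $]
Step 15: reduce F->( E ). Stack=[T / F] ptr=7 lookahead=* remaining=[* num $]
Step 16: reduce T->T / F. Stack=[T] ptr=7 lookahead=* remaining=[* num $]
Step 17: shift *. Stack=[T *] ptr=8 lookahead=num remaining=[num $]
Step 18: shift num. Stack=[T * num] ptr=9 lookahead=$ remaining=[$]
Step 19: reduce F->num. Stack=[T * F] ptr=9 lookahead=$ remaining=[$]
Step 20: reduce T->T * F. Stack=[T] ptr=9 lookahead=$ remaining=[$]
Step 21: reduce E->T. Stack=[E] ptr=9 lookahead=$ remaining=[$]
Step 22: accept. Stack=[E] ptr=9 lookahead=$ remaining=[$]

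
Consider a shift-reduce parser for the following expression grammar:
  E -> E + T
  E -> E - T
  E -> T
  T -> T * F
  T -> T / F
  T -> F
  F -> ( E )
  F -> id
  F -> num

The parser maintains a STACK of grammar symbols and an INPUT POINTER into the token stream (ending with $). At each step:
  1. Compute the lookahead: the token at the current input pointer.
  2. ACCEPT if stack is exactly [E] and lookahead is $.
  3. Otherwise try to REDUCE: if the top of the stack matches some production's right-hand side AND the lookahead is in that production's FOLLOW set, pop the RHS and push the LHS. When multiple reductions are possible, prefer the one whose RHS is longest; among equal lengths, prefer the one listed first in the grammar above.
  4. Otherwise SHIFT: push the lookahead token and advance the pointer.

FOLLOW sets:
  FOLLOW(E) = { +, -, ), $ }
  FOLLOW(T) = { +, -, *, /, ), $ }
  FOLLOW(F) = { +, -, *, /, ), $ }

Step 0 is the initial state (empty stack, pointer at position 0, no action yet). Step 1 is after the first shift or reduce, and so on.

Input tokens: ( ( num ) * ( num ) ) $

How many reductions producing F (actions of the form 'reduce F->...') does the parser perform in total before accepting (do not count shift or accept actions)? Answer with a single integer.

Answer: 5

Derivation:
Step 1: shift (. Stack=[(] ptr=1 lookahead=( remaining=[( num ) * ( num ) ) $]
Step 2: shift (. Stack=[( (] ptr=2 lookahead=num remaining=[num ) * ( num ) ) $]
Step 3: shift num. Stack=[( ( num] ptr=3 lookahead=) remaining=[) * ( num ) ) $]
Step 4: reduce F->num. Stack=[( ( F] ptr=3 lookahead=) remaining=[) * ( num ) ) $]
Step 5: reduce T->F. Stack=[( ( T] ptr=3 lookahead=) remaining=[) * ( num ) ) $]
Step 6: reduce E->T. Stack=[( ( E] ptr=3 lookahead=) remaining=[) * ( num ) ) $]
Step 7: shift ). Stack=[( ( E )] ptr=4 lookahead=* remaining=[* ( num ) ) $]
Step 8: reduce F->( E ). Stack=[( F] ptr=4 lookahead=* remaining=[* ( num ) ) $]
Step 9: reduce T->F. Stack=[( T] ptr=4 lookahead=* remaining=[* ( num ) ) $]
Step 10: shift *. Stack=[( T *] ptr=5 lookahead=( remaining=[( num ) ) $]
Step 11: shift (. Stack=[( T * (] ptr=6 lookahead=num remaining=[num ) ) $]
Step 12: shift num. Stack=[( T * ( num] ptr=7 lookahead=) remaining=[) ) $]
Step 13: reduce F->num. Stack=[( T * ( F] ptr=7 lookahead=) remaining=[) ) $]
Step 14: reduce T->F. Stack=[( T * ( T] ptr=7 lookahead=) remaining=[) ) $]
Step 15: reduce E->T. Stack=[( T * ( E] ptr=7 lookahead=) remaining=[) ) $]
Step 16: shift ). Stack=[( T * ( E )] ptr=8 lookahead=) remaining=[) $]
Step 17: reduce F->( E ). Stack=[( T * F] ptr=8 lookahead=) remaining=[) $]
Step 18: reduce T->T * F. Stack=[( T] ptr=8 lookahead=) remaining=[) $]
Step 19: reduce E->T. Stack=[( E] ptr=8 lookahead=) remaining=[) $]
Step 20: shift ). Stack=[( E )] ptr=9 lookahead=$ remaining=[$]
Step 21: reduce F->( E ). Stack=[F] ptr=9 lookahead=$ remaining=[$]
Step 22: reduce T->F. Stack=[T] ptr=9 lookahead=$ remaining=[$]
Step 23: reduce E->T. Stack=[E] ptr=9 lookahead=$ remaining=[$]
Step 24: accept. Stack=[E] ptr=9 lookahead=$ remaining=[$]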